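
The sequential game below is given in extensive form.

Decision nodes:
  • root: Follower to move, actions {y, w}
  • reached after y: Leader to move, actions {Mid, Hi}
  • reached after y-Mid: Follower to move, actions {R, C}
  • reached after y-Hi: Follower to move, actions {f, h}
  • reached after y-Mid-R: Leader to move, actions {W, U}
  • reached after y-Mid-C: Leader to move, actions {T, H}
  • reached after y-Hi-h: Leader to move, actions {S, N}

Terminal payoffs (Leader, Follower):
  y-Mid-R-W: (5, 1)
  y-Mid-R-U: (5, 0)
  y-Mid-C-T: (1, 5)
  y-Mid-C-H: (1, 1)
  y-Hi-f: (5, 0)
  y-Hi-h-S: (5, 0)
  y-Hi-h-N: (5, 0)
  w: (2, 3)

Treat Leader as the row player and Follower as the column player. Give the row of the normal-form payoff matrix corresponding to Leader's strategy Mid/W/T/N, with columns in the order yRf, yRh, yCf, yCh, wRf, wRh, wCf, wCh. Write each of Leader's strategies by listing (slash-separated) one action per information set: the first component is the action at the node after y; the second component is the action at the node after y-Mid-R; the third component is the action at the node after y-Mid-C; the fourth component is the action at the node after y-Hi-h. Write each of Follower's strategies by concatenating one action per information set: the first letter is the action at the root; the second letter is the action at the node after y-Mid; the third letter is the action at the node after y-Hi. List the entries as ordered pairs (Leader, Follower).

(5,1) (5,1) (1,5) (1,5) (2,3) (2,3) (2,3) (2,3)

vs yRf: Follower plays y → Leader plays Mid at [y] → Follower plays R at [y-Mid] → Leader plays W at [y-Mid-R] → (5, 1)
vs yRh: Follower plays y → Leader plays Mid at [y] → Follower plays R at [y-Mid] → Leader plays W at [y-Mid-R] → (5, 1)
vs yCf: Follower plays y → Leader plays Mid at [y] → Follower plays C at [y-Mid] → Leader plays T at [y-Mid-C] → (1, 5)
vs yCh: Follower plays y → Leader plays Mid at [y] → Follower plays C at [y-Mid] → Leader plays T at [y-Mid-C] → (1, 5)
vs wRf: Follower plays w → (2, 3)
vs wRh: Follower plays w → (2, 3)
vs wCf: Follower plays w → (2, 3)
vs wCh: Follower plays w → (2, 3)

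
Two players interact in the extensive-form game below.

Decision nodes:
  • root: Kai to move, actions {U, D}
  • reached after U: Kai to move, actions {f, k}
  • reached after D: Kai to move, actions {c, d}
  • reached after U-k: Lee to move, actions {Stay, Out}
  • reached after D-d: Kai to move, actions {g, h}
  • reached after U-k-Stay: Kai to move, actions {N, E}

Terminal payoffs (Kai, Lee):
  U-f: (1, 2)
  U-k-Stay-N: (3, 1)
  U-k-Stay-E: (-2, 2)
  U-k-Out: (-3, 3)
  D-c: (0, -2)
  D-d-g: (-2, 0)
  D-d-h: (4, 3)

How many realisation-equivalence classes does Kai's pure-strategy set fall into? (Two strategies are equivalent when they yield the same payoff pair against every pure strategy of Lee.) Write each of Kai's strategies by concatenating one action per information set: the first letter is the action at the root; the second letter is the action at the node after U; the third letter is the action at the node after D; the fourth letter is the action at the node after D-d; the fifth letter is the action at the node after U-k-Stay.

6

Kai has 32 pure strategies: UfcgN, UfcgE, UfchN, UfchE, UfdgN, UfdgE, UfdhN, UfdhE, UkcgN, UkcgE, UkchN, UkchE, UkdgN, UkdgE, UkdhN, UkdhE, DfcgN, DfcgE, DfchN, DfchE, DfdgN, DfdgE, DfdhN, DfdhE, DkcgN, DkcgE, DkchN, DkchE, DkdgN, DkdgE, DkdhN, DkdhE. Columns: Stay, Out.
{UfcgN, UfcgE, UfchN, UfchE, UfdgN, UfdgE, UfdhN, UfdhE} → row (1,2) (1,2)
{UkcgN, UkchN, UkdgN, UkdhN} → row (3,1) (-3,3)
{UkcgE, UkchE, UkdgE, UkdhE} → row (-2,2) (-3,3)
{DfcgN, DfcgE, DfchN, DfchE, DkcgN, DkcgE, DkchN, DkchE} → row (0,-2) (0,-2)
{DfdgN, DfdgE, DkdgN, DkdgE} → row (-2,0) (-2,0)
{DfdhN, DfdhE, DkdhN, DkdhE} → row (4,3) (4,3)
That's 6 distinct rows out of 32 strategies.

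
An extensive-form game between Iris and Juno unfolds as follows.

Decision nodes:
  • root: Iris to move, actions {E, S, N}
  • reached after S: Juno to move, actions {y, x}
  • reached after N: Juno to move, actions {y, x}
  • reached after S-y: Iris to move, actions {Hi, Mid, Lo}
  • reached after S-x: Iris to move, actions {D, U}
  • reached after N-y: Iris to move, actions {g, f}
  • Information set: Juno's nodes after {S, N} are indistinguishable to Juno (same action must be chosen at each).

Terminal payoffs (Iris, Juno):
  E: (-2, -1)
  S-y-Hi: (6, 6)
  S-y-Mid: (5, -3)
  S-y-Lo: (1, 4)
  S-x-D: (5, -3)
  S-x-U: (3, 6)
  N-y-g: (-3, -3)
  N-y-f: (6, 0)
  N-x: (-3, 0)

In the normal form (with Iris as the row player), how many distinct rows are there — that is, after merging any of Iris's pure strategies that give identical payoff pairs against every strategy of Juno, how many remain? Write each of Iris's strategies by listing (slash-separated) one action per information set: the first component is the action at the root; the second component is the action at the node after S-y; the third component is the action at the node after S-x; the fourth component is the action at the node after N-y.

Iris has 36 pure strategies: E/Hi/D/g, E/Hi/D/f, E/Hi/U/g, E/Hi/U/f, E/Mid/D/g, E/Mid/D/f, E/Mid/U/g, E/Mid/U/f, E/Lo/D/g, E/Lo/D/f, E/Lo/U/g, E/Lo/U/f, S/Hi/D/g, S/Hi/D/f, S/Hi/U/g, S/Hi/U/f, S/Mid/D/g, S/Mid/D/f, S/Mid/U/g, S/Mid/U/f, S/Lo/D/g, S/Lo/D/f, S/Lo/U/g, S/Lo/U/f, N/Hi/D/g, N/Hi/D/f, N/Hi/U/g, N/Hi/U/f, N/Mid/D/g, N/Mid/D/f, N/Mid/U/g, N/Mid/U/f, N/Lo/D/g, N/Lo/D/f, N/Lo/U/g, N/Lo/U/f. Columns: y, x.
{E/Hi/D/g, E/Hi/D/f, E/Hi/U/g, E/Hi/U/f, E/Mid/D/g, E/Mid/D/f, E/Mid/U/g, E/Mid/U/f, E/Lo/D/g, E/Lo/D/f, E/Lo/U/g, E/Lo/U/f} → row (-2,-1) (-2,-1)
{S/Hi/D/g, S/Hi/D/f} → row (6,6) (5,-3)
{S/Hi/U/g, S/Hi/U/f} → row (6,6) (3,6)
{S/Mid/D/g, S/Mid/D/f} → row (5,-3) (5,-3)
{S/Mid/U/g, S/Mid/U/f} → row (5,-3) (3,6)
{S/Lo/D/g, S/Lo/D/f} → row (1,4) (5,-3)
{S/Lo/U/g, S/Lo/U/f} → row (1,4) (3,6)
{N/Hi/D/g, N/Hi/U/g, N/Mid/D/g, N/Mid/U/g, N/Lo/D/g, N/Lo/U/g} → row (-3,-3) (-3,0)
{N/Hi/D/f, N/Hi/U/f, N/Mid/D/f, N/Mid/U/f, N/Lo/D/f, N/Lo/U/f} → row (6,0) (-3,0)
That's 9 distinct rows out of 36 strategies.

9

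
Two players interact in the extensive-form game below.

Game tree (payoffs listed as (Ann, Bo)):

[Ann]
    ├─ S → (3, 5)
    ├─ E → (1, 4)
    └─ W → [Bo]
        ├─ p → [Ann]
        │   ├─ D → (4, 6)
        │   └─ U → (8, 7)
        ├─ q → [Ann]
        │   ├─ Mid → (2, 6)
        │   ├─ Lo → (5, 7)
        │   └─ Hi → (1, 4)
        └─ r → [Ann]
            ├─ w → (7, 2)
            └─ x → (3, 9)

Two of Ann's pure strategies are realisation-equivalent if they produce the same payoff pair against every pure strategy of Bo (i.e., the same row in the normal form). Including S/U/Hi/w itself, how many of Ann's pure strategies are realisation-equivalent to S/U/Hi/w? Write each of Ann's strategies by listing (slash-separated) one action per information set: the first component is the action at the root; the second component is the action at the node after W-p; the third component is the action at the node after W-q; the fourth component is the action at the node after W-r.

12

Row for S/U/Hi/w (columns p, q, r): (3,5) (3,5) (3,5).
Under S/U/Hi/w, Ann's choice at the node after W-p and at the node after W-q and at the node after W-r can never be reached regardless of what Bo does, so varying those choices leaves every outcome unchanged.
Holding the reachable choices fixed and varying the unreachable ones freely already gives 2 × 3 × 2 = 12 equivalent strategies.
No other strategy reproduces this row, so those 12 are the full class: S/D/Mid/w, S/D/Mid/x, S/D/Lo/w, S/D/Lo/x, S/D/Hi/w, S/D/Hi/x, S/U/Mid/w, S/U/Mid/x, S/U/Lo/w, S/U/Lo/x, S/U/Hi/w, S/U/Hi/x.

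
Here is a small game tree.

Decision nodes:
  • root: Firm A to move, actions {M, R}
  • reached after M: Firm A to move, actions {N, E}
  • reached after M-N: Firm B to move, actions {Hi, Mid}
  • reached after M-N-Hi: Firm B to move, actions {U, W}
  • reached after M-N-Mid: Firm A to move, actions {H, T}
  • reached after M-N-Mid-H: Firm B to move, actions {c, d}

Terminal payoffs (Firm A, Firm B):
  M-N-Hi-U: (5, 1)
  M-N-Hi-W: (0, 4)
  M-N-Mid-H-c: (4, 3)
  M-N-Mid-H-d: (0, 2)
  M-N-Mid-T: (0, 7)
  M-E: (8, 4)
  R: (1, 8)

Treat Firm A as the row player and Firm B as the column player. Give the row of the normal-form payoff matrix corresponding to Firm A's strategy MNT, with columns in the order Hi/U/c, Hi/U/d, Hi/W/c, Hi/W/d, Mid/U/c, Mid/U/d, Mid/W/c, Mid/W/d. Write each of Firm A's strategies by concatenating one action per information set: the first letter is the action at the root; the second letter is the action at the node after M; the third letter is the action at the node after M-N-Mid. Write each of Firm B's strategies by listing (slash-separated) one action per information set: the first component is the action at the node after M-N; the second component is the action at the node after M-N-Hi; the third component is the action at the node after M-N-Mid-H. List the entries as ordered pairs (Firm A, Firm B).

vs Hi/U/c: Firm A plays M → Firm A plays N at [M] → Firm B plays Hi at [M-N] → Firm B plays U at [M-N-Hi] → (5, 1)
vs Hi/U/d: Firm A plays M → Firm A plays N at [M] → Firm B plays Hi at [M-N] → Firm B plays U at [M-N-Hi] → (5, 1)
vs Hi/W/c: Firm A plays M → Firm A plays N at [M] → Firm B plays Hi at [M-N] → Firm B plays W at [M-N-Hi] → (0, 4)
vs Hi/W/d: Firm A plays M → Firm A plays N at [M] → Firm B plays Hi at [M-N] → Firm B plays W at [M-N-Hi] → (0, 4)
vs Mid/U/c: Firm A plays M → Firm A plays N at [M] → Firm B plays Mid at [M-N] → Firm A plays T at [M-N-Mid] → (0, 7)
vs Mid/U/d: Firm A plays M → Firm A plays N at [M] → Firm B plays Mid at [M-N] → Firm A plays T at [M-N-Mid] → (0, 7)
vs Mid/W/c: Firm A plays M → Firm A plays N at [M] → Firm B plays Mid at [M-N] → Firm A plays T at [M-N-Mid] → (0, 7)
vs Mid/W/d: Firm A plays M → Firm A plays N at [M] → Firm B plays Mid at [M-N] → Firm A plays T at [M-N-Mid] → (0, 7)

(5,1) (5,1) (0,4) (0,4) (0,7) (0,7) (0,7) (0,7)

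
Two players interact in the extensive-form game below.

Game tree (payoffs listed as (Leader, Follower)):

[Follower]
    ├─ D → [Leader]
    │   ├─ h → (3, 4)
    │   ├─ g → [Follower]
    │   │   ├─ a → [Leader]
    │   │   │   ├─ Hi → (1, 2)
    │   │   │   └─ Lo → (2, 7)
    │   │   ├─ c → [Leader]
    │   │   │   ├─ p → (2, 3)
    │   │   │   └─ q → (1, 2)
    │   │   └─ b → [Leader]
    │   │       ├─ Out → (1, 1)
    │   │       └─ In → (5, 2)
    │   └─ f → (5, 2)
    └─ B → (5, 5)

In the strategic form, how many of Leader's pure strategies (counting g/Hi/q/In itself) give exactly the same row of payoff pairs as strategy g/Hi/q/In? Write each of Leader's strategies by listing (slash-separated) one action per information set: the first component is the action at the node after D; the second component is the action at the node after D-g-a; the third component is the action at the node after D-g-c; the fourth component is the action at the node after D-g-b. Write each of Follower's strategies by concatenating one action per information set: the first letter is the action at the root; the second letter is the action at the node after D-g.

Row for g/Hi/q/In (columns Da, Dc, Db, Ba, Bc, Bb): (1,2) (1,2) (5,2) (5,5) (5,5) (5,5).
Every one of Leader's information sets is on the play path for some reply by Follower when Leader follows g/Hi/q/In.
Changing the action at any of them therefore changes at least one column, so only g/Hi/q/In itself gives this row.

1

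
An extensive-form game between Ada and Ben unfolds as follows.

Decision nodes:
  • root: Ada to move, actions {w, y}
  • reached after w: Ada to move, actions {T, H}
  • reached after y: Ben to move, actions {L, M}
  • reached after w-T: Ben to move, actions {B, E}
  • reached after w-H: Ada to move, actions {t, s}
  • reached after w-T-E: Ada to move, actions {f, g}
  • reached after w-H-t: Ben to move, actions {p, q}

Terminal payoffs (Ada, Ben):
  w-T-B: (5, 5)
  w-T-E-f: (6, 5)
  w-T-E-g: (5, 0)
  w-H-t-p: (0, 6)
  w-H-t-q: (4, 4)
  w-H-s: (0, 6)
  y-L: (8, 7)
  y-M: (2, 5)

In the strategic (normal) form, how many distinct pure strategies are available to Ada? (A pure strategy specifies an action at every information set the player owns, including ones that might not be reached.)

16

Ada owns the root with actions {w, y} — two choices.
Ada owns the node after w with actions {T, H} — two choices.
Ada owns the node after w-H with actions {t, s} — two choices.
Ada owns the node after w-T-E with actions {f, g} — two choices.
A pure strategy fixes one action at each information set independently, so the count is the product 2 × 2 × 2 × 2 = 16.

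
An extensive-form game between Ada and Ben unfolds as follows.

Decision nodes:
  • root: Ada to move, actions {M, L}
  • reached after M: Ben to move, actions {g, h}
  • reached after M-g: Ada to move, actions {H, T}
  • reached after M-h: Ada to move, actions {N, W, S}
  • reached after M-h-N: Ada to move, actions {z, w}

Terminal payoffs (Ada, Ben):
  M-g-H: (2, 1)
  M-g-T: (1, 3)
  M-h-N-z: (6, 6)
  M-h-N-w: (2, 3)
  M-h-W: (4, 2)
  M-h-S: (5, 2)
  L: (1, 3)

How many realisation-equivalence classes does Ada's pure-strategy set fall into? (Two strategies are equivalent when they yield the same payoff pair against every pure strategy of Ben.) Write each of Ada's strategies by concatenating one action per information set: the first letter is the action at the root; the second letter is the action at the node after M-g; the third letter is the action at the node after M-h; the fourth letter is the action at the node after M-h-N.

Ada has 24 pure strategies: MHNz, MHNw, MHWz, MHWw, MHSz, MHSw, MTNz, MTNw, MTWz, MTWw, MTSz, MTSw, LHNz, LHNw, LHWz, LHWw, LHSz, LHSw, LTNz, LTNw, LTWz, LTWw, LTSz, LTSw. Columns: g, h.
{MHNz} → row (2,1) (6,6)
{MHNw} → row (2,1) (2,3)
{MHWz, MHWw} → row (2,1) (4,2)
{MHSz, MHSw} → row (2,1) (5,2)
{MTNz} → row (1,3) (6,6)
{MTNw} → row (1,3) (2,3)
{MTWz, MTWw} → row (1,3) (4,2)
{MTSz, MTSw} → row (1,3) (5,2)
{LHNz, LHNw, LHWz, LHWw, LHSz, LHSw, LTNz, LTNw, LTWz, LTWw, LTSz, LTSw} → row (1,3) (1,3)
That's 9 distinct rows out of 24 strategies.

9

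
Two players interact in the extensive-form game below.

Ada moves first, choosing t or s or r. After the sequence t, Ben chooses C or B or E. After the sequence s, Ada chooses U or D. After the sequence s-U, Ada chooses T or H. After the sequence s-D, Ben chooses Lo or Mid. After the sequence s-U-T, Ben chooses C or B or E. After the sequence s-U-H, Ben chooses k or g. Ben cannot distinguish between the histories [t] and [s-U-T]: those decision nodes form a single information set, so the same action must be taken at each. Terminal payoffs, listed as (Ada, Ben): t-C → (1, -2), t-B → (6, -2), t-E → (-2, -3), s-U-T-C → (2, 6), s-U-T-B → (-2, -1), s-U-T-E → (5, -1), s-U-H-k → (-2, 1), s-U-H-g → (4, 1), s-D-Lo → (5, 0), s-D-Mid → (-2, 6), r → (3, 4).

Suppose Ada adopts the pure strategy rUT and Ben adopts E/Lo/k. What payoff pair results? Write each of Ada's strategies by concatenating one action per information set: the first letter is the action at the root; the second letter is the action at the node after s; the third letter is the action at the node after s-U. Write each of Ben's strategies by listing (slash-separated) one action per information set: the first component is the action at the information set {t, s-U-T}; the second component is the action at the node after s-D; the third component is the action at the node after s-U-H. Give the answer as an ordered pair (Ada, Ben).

Trace the play path from the root:
  Ada plays r
→ terminal payoff (3, 4).
(Ada's choice at the node after s is never reached on this path, so it doesn't affect the outcome.)

(3, 4)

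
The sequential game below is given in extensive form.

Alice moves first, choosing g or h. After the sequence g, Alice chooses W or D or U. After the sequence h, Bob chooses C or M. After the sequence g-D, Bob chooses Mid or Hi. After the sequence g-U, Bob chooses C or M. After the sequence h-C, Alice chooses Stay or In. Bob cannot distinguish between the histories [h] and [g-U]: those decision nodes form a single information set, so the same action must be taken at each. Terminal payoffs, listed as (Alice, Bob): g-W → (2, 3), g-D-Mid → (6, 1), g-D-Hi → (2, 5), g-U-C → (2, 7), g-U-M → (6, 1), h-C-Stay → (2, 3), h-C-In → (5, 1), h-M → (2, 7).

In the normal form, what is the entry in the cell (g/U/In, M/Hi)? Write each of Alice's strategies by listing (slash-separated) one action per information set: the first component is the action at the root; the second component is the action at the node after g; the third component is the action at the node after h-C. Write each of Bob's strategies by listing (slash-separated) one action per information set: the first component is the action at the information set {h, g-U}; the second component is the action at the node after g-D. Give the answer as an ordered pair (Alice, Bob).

(6, 1)

Trace the play path from the root:
  Alice plays g
  Alice plays U at [g]
  Bob plays M at [g-U]
→ terminal payoff (6, 1).
(Alice's choice at the node after h-C is never reached on this path, so it doesn't affect the outcome.)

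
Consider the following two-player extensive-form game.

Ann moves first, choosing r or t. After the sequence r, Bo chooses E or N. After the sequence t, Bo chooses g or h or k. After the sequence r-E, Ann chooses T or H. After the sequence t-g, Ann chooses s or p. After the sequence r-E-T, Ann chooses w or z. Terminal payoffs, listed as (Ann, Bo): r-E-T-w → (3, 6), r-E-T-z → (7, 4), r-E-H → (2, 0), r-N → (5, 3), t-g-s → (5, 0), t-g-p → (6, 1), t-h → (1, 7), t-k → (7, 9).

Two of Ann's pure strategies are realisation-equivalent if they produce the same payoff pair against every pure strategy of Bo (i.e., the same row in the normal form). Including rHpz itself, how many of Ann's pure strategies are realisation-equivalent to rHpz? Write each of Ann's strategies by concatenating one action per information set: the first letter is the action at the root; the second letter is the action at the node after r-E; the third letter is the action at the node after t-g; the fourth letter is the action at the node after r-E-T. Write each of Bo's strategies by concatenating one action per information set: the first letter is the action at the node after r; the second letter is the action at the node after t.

4

Row for rHpz (columns Eg, Eh, Ek, Ng, Nh, Nk): (2,0) (2,0) (2,0) (5,3) (5,3) (5,3).
Under rHpz, Ann's choice at the node after t-g and at the node after r-E-T can never be reached regardless of what Bo does, so varying those choices leaves every outcome unchanged.
Holding the reachable choices fixed and varying the unreachable ones freely already gives 2 × 2 = 4 equivalent strategies.
No other strategy reproduces this row, so those 4 are the full class: rHsw, rHsz, rHpw, rHpz.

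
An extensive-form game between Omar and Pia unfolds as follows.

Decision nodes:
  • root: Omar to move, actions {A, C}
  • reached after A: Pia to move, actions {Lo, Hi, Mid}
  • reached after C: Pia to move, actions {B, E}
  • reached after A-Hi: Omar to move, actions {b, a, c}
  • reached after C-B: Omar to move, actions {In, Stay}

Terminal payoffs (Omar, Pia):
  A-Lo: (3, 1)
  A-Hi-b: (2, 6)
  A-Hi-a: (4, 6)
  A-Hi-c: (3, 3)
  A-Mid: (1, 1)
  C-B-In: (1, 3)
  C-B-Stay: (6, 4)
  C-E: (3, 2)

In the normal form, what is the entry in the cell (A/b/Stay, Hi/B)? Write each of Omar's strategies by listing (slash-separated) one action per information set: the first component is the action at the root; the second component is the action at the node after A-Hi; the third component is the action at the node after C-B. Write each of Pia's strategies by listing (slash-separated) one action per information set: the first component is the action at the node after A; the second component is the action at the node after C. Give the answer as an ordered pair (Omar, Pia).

(2, 6)

Trace the play path from the root:
  Omar plays A
  Pia plays Hi at [A]
  Omar plays b at [A-Hi]
→ terminal payoff (2, 6).
(Omar's choice at the node after C-B is never reached on this path, so it doesn't affect the outcome.)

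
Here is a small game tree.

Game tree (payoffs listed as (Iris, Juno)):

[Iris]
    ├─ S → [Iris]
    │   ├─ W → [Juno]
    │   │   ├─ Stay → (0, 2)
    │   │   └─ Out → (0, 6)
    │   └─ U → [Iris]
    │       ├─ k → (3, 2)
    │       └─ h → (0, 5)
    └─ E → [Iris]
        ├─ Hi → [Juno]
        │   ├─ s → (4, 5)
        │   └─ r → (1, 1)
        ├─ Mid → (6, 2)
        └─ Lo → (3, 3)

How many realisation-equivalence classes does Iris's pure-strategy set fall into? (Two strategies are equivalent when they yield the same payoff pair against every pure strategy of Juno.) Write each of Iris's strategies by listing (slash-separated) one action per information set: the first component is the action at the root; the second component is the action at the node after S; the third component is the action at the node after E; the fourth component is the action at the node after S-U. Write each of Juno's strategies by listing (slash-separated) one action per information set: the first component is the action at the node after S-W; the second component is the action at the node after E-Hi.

Iris has 24 pure strategies: S/W/Hi/k, S/W/Hi/h, S/W/Mid/k, S/W/Mid/h, S/W/Lo/k, S/W/Lo/h, S/U/Hi/k, S/U/Hi/h, S/U/Mid/k, S/U/Mid/h, S/U/Lo/k, S/U/Lo/h, E/W/Hi/k, E/W/Hi/h, E/W/Mid/k, E/W/Mid/h, E/W/Lo/k, E/W/Lo/h, E/U/Hi/k, E/U/Hi/h, E/U/Mid/k, E/U/Mid/h, E/U/Lo/k, E/U/Lo/h. Columns: Stay/s, Stay/r, Out/s, Out/r.
{S/W/Hi/k, S/W/Hi/h, S/W/Mid/k, S/W/Mid/h, S/W/Lo/k, S/W/Lo/h} → row (0,2) (0,2) (0,6) (0,6)
{S/U/Hi/k, S/U/Mid/k, S/U/Lo/k} → row (3,2) (3,2) (3,2) (3,2)
{S/U/Hi/h, S/U/Mid/h, S/U/Lo/h} → row (0,5) (0,5) (0,5) (0,5)
{E/W/Hi/k, E/W/Hi/h, E/U/Hi/k, E/U/Hi/h} → row (4,5) (1,1) (4,5) (1,1)
{E/W/Mid/k, E/W/Mid/h, E/U/Mid/k, E/U/Mid/h} → row (6,2) (6,2) (6,2) (6,2)
{E/W/Lo/k, E/W/Lo/h, E/U/Lo/k, E/U/Lo/h} → row (3,3) (3,3) (3,3) (3,3)
That's 6 distinct rows out of 24 strategies.

6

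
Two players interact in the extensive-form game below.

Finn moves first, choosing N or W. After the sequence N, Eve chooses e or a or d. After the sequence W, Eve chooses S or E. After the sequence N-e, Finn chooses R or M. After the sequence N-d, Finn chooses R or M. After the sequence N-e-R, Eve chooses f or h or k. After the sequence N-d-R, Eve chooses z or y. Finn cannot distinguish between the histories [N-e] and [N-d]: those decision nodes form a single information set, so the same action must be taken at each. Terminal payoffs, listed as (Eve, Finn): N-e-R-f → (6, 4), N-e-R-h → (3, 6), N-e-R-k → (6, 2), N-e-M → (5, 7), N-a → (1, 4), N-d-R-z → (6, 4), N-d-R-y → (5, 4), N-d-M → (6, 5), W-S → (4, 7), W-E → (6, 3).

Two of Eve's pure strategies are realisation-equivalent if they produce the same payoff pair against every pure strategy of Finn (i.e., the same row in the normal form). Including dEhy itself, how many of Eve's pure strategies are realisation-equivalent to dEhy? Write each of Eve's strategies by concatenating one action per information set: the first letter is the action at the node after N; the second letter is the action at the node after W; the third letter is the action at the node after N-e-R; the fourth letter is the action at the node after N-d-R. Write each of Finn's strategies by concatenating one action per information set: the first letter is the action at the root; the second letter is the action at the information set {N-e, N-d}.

Row for dEhy (columns NR, NM, WR, WM): (5,4) (6,5) (6,3) (6,3).
Under dEhy, Eve's choice at the node after N-e-R can never be reached regardless of what Finn does, so varying those choices leaves every outcome unchanged.
Holding the reachable choices fixed and varying the unreachable one freely already gives 3 equivalent strategies.
No other strategy reproduces this row, so those 3 are the full class: dEfy, dEhy, dEky.

3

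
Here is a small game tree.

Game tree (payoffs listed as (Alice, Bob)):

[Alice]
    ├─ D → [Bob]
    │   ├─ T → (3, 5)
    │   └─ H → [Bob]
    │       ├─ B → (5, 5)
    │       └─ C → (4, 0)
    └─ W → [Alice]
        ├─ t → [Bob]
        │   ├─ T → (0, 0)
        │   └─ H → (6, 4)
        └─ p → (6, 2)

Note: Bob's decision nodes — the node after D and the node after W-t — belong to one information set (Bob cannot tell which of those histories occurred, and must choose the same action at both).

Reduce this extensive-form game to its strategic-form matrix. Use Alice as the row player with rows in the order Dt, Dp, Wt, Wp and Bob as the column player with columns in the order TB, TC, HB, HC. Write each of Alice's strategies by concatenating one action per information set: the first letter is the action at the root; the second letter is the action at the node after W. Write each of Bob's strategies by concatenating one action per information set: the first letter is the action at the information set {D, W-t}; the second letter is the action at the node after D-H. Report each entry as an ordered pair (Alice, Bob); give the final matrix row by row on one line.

Dt: (3,5) (3,5) (5,5) (4,0) | Dp: (3,5) (3,5) (5,5) (4,0) | Wt: (0,0) (0,0) (6,4) (6,4) | Wp: (6,2) (6,2) (6,2) (6,2)

Row Dt: TB→(3,5), TC→(3,5), HB→(5,5), HC→(4,0)
Row Dp: TB→(3,5), TC→(3,5), HB→(5,5), HC→(4,0)
Row Wt: TB→(0,0), TC→(0,0), HB→(6,4), HC→(6,4)
Row Wp: TB→(6,2), TC→(6,2), HB→(6,2), HC→(6,2)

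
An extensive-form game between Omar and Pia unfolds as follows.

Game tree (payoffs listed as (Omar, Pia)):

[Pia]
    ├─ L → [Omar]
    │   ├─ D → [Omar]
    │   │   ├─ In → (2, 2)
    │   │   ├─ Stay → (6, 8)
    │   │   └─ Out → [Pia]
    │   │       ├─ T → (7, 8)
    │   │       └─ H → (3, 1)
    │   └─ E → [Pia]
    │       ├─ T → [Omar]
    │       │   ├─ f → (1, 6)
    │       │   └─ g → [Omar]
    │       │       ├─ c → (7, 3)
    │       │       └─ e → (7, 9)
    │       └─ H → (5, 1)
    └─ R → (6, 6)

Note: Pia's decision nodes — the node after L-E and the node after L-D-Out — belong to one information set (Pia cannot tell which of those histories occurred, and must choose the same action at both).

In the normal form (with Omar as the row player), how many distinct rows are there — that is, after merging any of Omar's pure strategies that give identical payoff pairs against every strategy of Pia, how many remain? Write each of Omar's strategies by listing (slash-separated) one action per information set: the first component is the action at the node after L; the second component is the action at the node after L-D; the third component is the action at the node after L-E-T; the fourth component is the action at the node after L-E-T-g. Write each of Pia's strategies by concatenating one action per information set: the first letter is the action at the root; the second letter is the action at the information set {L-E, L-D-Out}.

6

Omar has 24 pure strategies: D/In/f/c, D/In/f/e, D/In/g/c, D/In/g/e, D/Stay/f/c, D/Stay/f/e, D/Stay/g/c, D/Stay/g/e, D/Out/f/c, D/Out/f/e, D/Out/g/c, D/Out/g/e, E/In/f/c, E/In/f/e, E/In/g/c, E/In/g/e, E/Stay/f/c, E/Stay/f/e, E/Stay/g/c, E/Stay/g/e, E/Out/f/c, E/Out/f/e, E/Out/g/c, E/Out/g/e. Columns: LT, LH, RT, RH.
{D/In/f/c, D/In/f/e, D/In/g/c, D/In/g/e} → row (2,2) (2,2) (6,6) (6,6)
{D/Stay/f/c, D/Stay/f/e, D/Stay/g/c, D/Stay/g/e} → row (6,8) (6,8) (6,6) (6,6)
{D/Out/f/c, D/Out/f/e, D/Out/g/c, D/Out/g/e} → row (7,8) (3,1) (6,6) (6,6)
{E/In/f/c, E/In/f/e, E/Stay/f/c, E/Stay/f/e, E/Out/f/c, E/Out/f/e} → row (1,6) (5,1) (6,6) (6,6)
{E/In/g/c, E/Stay/g/c, E/Out/g/c} → row (7,3) (5,1) (6,6) (6,6)
{E/In/g/e, E/Stay/g/e, E/Out/g/e} → row (7,9) (5,1) (6,6) (6,6)
That's 6 distinct rows out of 24 strategies.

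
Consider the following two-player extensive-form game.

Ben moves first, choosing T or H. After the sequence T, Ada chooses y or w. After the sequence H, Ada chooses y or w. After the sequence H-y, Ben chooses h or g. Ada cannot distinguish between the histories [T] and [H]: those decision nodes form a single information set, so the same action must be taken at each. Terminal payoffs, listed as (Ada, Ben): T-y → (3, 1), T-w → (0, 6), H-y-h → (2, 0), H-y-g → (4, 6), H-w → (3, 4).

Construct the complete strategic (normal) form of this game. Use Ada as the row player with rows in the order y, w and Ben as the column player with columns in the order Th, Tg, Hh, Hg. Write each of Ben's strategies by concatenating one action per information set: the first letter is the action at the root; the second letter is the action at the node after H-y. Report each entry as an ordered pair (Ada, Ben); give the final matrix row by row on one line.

           Th       Tg       Hh       Hg
   y    (3,1)    (3,1)    (2,0)    (4,6)
   w    (0,6)    (0,6)    (3,4)    (3,4)

y: (3,1) (3,1) (2,0) (4,6) | w: (0,6) (0,6) (3,4) (3,4)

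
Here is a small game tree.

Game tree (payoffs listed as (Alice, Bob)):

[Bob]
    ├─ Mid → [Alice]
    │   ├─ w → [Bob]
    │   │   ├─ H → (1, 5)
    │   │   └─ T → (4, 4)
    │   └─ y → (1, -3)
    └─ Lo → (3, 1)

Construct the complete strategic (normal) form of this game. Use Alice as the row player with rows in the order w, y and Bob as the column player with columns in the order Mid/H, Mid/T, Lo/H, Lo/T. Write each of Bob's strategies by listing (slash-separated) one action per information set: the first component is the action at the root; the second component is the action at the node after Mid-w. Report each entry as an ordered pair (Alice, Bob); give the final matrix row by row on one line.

w: (1,5) (4,4) (3,1) (3,1) | y: (1,-3) (1,-3) (3,1) (3,1)

        Mid/H    Mid/T     Lo/H     Lo/T
   w    (1,5)    (4,4)    (3,1)    (3,1)
   y   (1,-3)   (1,-3)    (3,1)    (3,1)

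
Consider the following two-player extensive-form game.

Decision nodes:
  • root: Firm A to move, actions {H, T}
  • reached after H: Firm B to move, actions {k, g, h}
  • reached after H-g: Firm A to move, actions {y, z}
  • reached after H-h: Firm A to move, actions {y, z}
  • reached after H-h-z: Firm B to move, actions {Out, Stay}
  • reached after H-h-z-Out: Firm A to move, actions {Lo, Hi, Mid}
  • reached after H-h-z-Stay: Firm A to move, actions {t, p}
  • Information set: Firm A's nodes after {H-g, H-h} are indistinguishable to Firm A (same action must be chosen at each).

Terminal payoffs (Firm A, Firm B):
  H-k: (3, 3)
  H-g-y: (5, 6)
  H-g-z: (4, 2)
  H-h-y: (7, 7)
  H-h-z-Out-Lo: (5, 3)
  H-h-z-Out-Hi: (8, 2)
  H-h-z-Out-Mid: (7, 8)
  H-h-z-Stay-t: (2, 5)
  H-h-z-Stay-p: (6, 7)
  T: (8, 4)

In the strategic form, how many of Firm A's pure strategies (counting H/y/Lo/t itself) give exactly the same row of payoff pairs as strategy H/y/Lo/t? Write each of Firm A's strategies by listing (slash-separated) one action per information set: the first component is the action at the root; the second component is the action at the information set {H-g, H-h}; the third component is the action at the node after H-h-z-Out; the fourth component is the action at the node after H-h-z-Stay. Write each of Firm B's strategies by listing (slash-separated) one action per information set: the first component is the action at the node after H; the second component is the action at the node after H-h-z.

Row for H/y/Lo/t (columns k/Out, k/Stay, g/Out, g/Stay, h/Out, h/Stay): (3,3) (3,3) (5,6) (5,6) (7,7) (7,7).
Under H/y/Lo/t, Firm A's choice at the node after H-h-z-Out and at the node after H-h-z-Stay can never be reached regardless of what Firm B does, so varying those choices leaves every outcome unchanged.
Holding the reachable choices fixed and varying the unreachable ones freely already gives 3 × 2 = 6 equivalent strategies.
No other strategy reproduces this row, so those 6 are the full class: H/y/Lo/t, H/y/Lo/p, H/y/Hi/t, H/y/Hi/p, H/y/Mid/t, H/y/Mid/p.

6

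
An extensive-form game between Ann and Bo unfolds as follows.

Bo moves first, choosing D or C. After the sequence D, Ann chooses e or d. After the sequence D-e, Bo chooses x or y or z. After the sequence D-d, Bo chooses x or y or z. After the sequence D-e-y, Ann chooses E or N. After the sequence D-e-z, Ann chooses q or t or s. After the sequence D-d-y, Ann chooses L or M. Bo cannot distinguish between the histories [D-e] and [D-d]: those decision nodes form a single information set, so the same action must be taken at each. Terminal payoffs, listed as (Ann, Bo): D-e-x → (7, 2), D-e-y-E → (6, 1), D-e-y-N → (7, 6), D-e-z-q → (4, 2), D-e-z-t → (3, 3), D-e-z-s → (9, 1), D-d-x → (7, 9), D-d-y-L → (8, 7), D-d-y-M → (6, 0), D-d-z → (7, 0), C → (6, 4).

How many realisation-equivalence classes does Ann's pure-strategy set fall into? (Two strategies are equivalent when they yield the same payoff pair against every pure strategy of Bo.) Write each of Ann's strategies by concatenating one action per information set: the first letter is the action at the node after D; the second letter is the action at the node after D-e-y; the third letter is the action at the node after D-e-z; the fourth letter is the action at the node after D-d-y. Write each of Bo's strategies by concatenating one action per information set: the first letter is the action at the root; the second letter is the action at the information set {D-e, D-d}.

8

Ann has 24 pure strategies: eEqL, eEqM, eEtL, eEtM, eEsL, eEsM, eNqL, eNqM, eNtL, eNtM, eNsL, eNsM, dEqL, dEqM, dEtL, dEtM, dEsL, dEsM, dNqL, dNqM, dNtL, dNtM, dNsL, dNsM. Columns: Dx, Dy, Dz, Cx, Cy, Cz.
{eEqL, eEqM} → row (7,2) (6,1) (4,2) (6,4) (6,4) (6,4)
{eEtL, eEtM} → row (7,2) (6,1) (3,3) (6,4) (6,4) (6,4)
{eEsL, eEsM} → row (7,2) (6,1) (9,1) (6,4) (6,4) (6,4)
{eNqL, eNqM} → row (7,2) (7,6) (4,2) (6,4) (6,4) (6,4)
{eNtL, eNtM} → row (7,2) (7,6) (3,3) (6,4) (6,4) (6,4)
{eNsL, eNsM} → row (7,2) (7,6) (9,1) (6,4) (6,4) (6,4)
{dEqL, dEtL, dEsL, dNqL, dNtL, dNsL} → row (7,9) (8,7) (7,0) (6,4) (6,4) (6,4)
{dEqM, dEtM, dEsM, dNqM, dNtM, dNsM} → row (7,9) (6,0) (7,0) (6,4) (6,4) (6,4)
That's 8 distinct rows out of 24 strategies.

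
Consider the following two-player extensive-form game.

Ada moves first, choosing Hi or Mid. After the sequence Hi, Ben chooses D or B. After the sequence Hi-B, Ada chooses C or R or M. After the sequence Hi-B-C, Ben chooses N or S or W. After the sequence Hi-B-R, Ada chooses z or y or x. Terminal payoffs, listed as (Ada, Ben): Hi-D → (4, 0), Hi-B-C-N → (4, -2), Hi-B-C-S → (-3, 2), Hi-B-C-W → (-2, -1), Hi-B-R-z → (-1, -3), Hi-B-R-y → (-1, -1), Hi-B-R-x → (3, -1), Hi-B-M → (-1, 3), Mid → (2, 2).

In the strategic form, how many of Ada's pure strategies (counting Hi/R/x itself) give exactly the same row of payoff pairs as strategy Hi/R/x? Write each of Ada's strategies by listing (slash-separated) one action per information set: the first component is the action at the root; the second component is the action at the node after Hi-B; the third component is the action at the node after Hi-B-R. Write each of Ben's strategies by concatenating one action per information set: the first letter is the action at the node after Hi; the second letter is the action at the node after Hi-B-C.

1

Row for Hi/R/x (columns DN, DS, DW, BN, BS, BW): (4,0) (4,0) (4,0) (3,-1) (3,-1) (3,-1).
Every one of Ada's information sets is on the play path for some reply by Ben when Ada follows Hi/R/x.
Changing the action at any of them therefore changes at least one column, so only Hi/R/x itself gives this row.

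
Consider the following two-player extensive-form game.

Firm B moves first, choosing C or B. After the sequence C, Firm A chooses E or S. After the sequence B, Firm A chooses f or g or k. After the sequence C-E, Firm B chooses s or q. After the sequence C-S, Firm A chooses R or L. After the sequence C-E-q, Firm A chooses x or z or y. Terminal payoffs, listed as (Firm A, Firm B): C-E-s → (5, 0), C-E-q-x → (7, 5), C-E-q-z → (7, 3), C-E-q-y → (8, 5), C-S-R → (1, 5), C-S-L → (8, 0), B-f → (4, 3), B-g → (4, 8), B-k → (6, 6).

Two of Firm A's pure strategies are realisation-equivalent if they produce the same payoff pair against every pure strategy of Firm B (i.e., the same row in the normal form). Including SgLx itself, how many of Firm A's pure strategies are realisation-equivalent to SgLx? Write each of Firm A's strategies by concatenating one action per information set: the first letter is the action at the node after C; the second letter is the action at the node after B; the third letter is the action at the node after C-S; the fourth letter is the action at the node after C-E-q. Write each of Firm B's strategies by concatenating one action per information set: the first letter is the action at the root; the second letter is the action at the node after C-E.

Row for SgLx (columns Cs, Cq, Bs, Bq): (8,0) (8,0) (4,8) (4,8).
Under SgLx, Firm A's choice at the node after C-E-q can never be reached regardless of what Firm B does, so varying those choices leaves every outcome unchanged.
Holding the reachable choices fixed and varying the unreachable one freely already gives 3 equivalent strategies.
No other strategy reproduces this row, so those 3 are the full class: SgLx, SgLz, SgLy.

3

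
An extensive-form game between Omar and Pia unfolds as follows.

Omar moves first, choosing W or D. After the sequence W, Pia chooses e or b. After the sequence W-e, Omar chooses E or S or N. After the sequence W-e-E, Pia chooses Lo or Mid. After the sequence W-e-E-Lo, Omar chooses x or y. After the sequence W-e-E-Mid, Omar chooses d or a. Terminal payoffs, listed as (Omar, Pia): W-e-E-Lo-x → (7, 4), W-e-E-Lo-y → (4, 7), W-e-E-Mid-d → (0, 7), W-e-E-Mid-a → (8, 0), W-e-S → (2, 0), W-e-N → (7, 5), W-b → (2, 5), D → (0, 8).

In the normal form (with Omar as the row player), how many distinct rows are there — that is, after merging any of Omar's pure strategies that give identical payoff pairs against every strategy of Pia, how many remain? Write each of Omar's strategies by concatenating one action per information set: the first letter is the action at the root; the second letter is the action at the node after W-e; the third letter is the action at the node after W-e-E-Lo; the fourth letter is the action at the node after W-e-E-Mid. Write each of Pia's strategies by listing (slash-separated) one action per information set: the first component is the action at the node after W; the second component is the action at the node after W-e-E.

7

Omar has 24 pure strategies: WExd, WExa, WEyd, WEya, WSxd, WSxa, WSyd, WSya, WNxd, WNxa, WNyd, WNya, DExd, DExa, DEyd, DEya, DSxd, DSxa, DSyd, DSya, DNxd, DNxa, DNyd, DNya. Columns: e/Lo, e/Mid, b/Lo, b/Mid.
{WExd} → row (7,4) (0,7) (2,5) (2,5)
{WExa} → row (7,4) (8,0) (2,5) (2,5)
{WEyd} → row (4,7) (0,7) (2,5) (2,5)
{WEya} → row (4,7) (8,0) (2,5) (2,5)
{WSxd, WSxa, WSyd, WSya} → row (2,0) (2,0) (2,5) (2,5)
{WNxd, WNxa, WNyd, WNya} → row (7,5) (7,5) (2,5) (2,5)
{DExd, DExa, DEyd, DEya, DSxd, DSxa, DSyd, DSya, DNxd, DNxa, DNyd, DNya} → row (0,8) (0,8) (0,8) (0,8)
That's 7 distinct rows out of 24 strategies.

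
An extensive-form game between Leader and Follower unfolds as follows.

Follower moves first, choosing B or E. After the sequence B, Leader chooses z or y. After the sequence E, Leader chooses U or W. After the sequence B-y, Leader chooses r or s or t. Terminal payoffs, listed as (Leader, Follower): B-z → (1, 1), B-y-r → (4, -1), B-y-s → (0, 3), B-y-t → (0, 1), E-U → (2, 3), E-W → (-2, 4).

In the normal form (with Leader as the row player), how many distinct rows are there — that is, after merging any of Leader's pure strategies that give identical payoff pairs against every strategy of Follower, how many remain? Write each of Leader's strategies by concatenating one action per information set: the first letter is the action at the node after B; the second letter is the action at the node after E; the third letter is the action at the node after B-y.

Leader has 12 pure strategies: zUr, zUs, zUt, zWr, zWs, zWt, yUr, yUs, yUt, yWr, yWs, yWt. Columns: B, E.
{zUr, zUs, zUt} → row (1,1) (2,3)
{zWr, zWs, zWt} → row (1,1) (-2,4)
{yUr} → row (4,-1) (2,3)
{yUs} → row (0,3) (2,3)
{yUt} → row (0,1) (2,3)
{yWr} → row (4,-1) (-2,4)
{yWs} → row (0,3) (-2,4)
{yWt} → row (0,1) (-2,4)
That's 8 distinct rows out of 12 strategies.

8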